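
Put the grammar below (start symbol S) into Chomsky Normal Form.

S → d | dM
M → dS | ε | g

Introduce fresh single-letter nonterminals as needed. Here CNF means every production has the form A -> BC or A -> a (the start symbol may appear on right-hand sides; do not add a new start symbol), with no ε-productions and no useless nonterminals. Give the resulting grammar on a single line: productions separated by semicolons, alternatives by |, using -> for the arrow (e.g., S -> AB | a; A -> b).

Nullable: {M}; after ε-elimination: S -> d | dM; M -> g | dS.
No unit productions to eliminate.
TERM: introduce A -> d and substitute in every rule of length ≥2.

S -> d | AM; A -> d; M -> g | AS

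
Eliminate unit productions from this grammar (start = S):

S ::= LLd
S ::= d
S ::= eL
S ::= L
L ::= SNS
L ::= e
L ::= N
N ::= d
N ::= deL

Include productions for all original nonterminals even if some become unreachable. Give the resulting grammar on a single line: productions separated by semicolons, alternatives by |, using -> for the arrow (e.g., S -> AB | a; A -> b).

Unit productions: L->N, S->L.
Unit pairs (A ⇒* B via units): (L,N), (S,L), (S,N).
S: inherits non-unit rules of {L, N, S} → LLd | SNS | d | deL | e | eL.
L: inherits non-unit rules of {L, N} → SNS | d | deL | e.
N: inherits non-unit rules of {N} → d | deL.

S -> d | e | eL | LLd | SNS | deL; L -> d | e | SNS | deL; N -> d | deL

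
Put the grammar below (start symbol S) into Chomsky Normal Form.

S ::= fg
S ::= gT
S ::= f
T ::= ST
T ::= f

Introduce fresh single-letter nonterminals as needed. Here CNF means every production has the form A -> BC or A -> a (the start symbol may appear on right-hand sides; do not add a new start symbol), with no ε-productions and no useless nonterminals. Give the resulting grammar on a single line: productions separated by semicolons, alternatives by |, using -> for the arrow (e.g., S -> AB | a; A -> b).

No ε-productions.
No unit productions to eliminate.
TERM: introduce A -> f, B -> g and substitute in every rule of length ≥2.

S -> f | AB | BT; A -> f; B -> g; T -> f | ST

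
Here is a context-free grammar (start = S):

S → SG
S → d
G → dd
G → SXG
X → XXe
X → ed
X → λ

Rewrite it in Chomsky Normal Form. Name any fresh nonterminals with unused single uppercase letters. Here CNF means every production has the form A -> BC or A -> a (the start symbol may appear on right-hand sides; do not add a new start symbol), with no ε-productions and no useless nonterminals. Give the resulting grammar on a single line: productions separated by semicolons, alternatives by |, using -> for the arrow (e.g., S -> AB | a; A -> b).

S -> d | SG; A -> d; B -> e; C -> XG; D -> XB; G -> AA | SC | SG; X -> e | BA | XB | XD

Nullable: {X}; after ε-elimination: S -> d | SG; G -> SG | dd | SXG; X -> e | Xe | ed | XXe.
No unit productions to eliminate.
TERM: introduce A -> d, B -> e and substitute in every rule of length ≥2.
BIN: G -> SXG becomes G -> SC, C -> XG; X -> XXB becomes X -> XD, D -> XB.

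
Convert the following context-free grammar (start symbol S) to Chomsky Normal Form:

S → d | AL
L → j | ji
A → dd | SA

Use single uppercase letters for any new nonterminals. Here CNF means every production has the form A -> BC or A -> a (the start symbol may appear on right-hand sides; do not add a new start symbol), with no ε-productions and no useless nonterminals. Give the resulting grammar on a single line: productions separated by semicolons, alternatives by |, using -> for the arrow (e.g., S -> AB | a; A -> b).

No ε-productions.
No unit productions to eliminate.
TERM: introduce B -> d, D -> i, C -> j and substitute in every rule of length ≥2.

S -> d | AL; A -> BB | SA; B -> d; C -> j; D -> i; L -> j | CD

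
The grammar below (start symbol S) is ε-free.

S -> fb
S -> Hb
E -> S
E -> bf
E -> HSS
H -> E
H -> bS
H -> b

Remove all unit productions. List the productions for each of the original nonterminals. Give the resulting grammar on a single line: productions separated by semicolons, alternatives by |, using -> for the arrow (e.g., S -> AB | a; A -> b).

Unit productions: E->S, H->E.
Unit pairs (A ⇒* B via units): (E,S), (H,E), (H,S).
S: inherits non-unit rules of {S} → Hb | fb.
E: inherits non-unit rules of {E, S} → HSS | Hb | bf | fb.
H: inherits non-unit rules of {E, H, S} → HSS | Hb | b | bS | bf | fb.

S -> Hb | fb; E -> Hb | bf | fb | HSS; H -> b | Hb | bS | bf | fb | HSS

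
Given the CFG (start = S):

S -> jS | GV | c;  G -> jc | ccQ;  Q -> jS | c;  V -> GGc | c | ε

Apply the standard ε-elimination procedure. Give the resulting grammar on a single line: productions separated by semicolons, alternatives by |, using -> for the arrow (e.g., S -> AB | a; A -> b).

Nullable set: {V}.
S -> GV: V nullable, giving G | GV.
Drop V -> ε.
Unchanged (no nullable symbols): S -> c; S -> jS; G -> ccQ; G -> jc; Q -> c; Q -> jS; V -> GGc; V -> c.

S -> G | c | GV | jS; G -> jc | ccQ; Q -> c | jS; V -> c | GGc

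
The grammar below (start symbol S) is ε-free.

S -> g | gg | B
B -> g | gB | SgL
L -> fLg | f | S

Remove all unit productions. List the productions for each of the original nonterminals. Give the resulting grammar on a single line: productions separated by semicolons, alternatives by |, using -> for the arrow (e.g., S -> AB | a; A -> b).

Unit productions: L->S, S->B.
Unit pairs (A ⇒* B via units): (L,B), (L,S), (S,B).
S: inherits non-unit rules of {B, S} → SgL | g | gB | gg.
B: inherits non-unit rules of {B} → SgL | g | gB.
L: inherits non-unit rules of {B, L, S} → SgL | f | fLg | g | gB | gg.

S -> g | gB | gg | SgL; B -> g | gB | SgL; L -> f | g | gB | gg | SgL | fLg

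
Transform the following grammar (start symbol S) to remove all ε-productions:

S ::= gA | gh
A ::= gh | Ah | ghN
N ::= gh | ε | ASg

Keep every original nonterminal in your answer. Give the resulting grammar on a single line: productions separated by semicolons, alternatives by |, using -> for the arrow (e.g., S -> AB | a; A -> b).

S -> gA | gh; A -> Ah | gh | ghN; N -> gh | ASg

Nullable set: {N}.
A -> ghN: N nullable, giving gh | ghN.
Drop N -> ε.
Unchanged (no nullable symbols): S -> gA; S -> gh; A -> Ah; A -> gh; N -> ASg; N -> gh.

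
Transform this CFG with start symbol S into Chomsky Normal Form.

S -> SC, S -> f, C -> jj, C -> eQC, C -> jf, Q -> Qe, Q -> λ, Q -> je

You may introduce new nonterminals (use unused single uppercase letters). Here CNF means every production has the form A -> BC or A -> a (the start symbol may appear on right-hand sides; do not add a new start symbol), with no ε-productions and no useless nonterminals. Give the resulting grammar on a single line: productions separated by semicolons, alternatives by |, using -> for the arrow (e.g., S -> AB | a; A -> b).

Nullable: {Q}; after ε-elimination: S -> f | SC; C -> eC | jf | jj | eQC; Q -> e | Qe | je.
No unit productions to eliminate.
TERM: introduce A -> e, D -> f, B -> j and substitute in every rule of length ≥2.
BIN: C -> AQC becomes C -> AE, E -> QC.

S -> f | SC; A -> e; B -> j; C -> AC | AE | BB | BD; D -> f; E -> QC; Q -> e | BA | QA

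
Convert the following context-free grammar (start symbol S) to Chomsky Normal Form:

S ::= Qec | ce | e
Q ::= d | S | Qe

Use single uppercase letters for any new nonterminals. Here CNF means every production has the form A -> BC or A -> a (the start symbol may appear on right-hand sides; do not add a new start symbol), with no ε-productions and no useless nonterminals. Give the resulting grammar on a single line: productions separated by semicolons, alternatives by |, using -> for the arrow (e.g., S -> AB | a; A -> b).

No ε-productions.
After unit-elimination: S -> e | ce | Qec; Q -> d | e | Qe | ce | Qec.
TERM: introduce B -> c, A -> e and substitute in every rule of length ≥2.
BIN: Q -> QAB becomes Q -> QC, C -> AB; S -> QAB becomes S -> QD, D -> AB.

S -> e | BA | QD; A -> e; B -> c; C -> AB; D -> AB; Q -> d | e | BA | QA | QC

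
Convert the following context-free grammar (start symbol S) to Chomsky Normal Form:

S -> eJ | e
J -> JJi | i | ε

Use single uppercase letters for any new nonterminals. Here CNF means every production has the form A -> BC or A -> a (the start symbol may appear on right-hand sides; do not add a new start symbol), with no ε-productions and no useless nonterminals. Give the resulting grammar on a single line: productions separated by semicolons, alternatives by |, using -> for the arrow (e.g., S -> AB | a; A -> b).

Nullable: {J}; after ε-elimination: S -> e | eJ; J -> i | Ji | JJi.
No unit productions to eliminate.
TERM: introduce B -> e, A -> i and substitute in every rule of length ≥2.
BIN: J -> JJA becomes J -> JC, C -> JA.

S -> e | BJ; A -> i; B -> e; C -> JA; J -> i | JA | JC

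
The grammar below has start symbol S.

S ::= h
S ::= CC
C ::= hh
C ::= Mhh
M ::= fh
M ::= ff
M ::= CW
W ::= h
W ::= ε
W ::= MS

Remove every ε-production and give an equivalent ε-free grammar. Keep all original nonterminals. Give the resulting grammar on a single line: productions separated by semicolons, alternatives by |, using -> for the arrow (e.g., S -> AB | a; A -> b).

S -> h | CC; C -> hh | Mhh; M -> C | CW | ff | fh; W -> h | MS

Nullable set: {W}.
M -> CW: W nullable, giving C | CW.
Drop W -> ε.
Unchanged (no nullable symbols): S -> CC; S -> h; C -> Mhh; C -> hh; M -> ff; M -> fh; W -> MS; W -> h.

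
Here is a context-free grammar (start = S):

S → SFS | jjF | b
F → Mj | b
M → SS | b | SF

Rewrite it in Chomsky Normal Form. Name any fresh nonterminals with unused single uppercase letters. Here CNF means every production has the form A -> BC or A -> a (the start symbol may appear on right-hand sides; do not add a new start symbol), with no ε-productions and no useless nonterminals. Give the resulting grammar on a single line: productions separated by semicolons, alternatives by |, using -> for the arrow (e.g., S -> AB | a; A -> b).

No ε-productions.
No unit productions to eliminate.
TERM: introduce A -> j and substitute in every rule of length ≥2.
BIN: S -> AAF becomes S -> AB, B -> AF; S -> SFS becomes S -> SC, C -> FS.

S -> b | AB | SC; A -> j; B -> AF; C -> FS; F -> b | MA; M -> b | SF | SS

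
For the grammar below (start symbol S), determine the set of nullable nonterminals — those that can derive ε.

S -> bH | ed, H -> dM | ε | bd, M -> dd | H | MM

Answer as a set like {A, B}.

{H, M}

Directly nullable (have an ε-rule): {H}.
M is nullable via M -> H (every symbol on the right is already known nullable).
Not nullable: S — each has a terminal in every rule's right-hand side or depends on a non-nullable symbol.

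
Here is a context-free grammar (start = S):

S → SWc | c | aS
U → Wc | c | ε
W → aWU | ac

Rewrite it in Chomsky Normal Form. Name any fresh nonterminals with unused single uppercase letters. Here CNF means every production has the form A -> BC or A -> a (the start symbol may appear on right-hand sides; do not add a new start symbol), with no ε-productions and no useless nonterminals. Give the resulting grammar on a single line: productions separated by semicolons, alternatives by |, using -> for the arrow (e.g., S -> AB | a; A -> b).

S -> c | BS | SC; A -> c; B -> a; C -> WA; D -> WU; U -> c | WA; W -> BA | BD | BW

Nullable: {U}; after ε-elimination: S -> c | aS | SWc; U -> c | Wc; W -> aW | ac | aWU.
No unit productions to eliminate.
TERM: introduce B -> a, A -> c and substitute in every rule of length ≥2.
BIN: S -> SWA becomes S -> SC, C -> WA; W -> BWU becomes W -> BD, D -> WU.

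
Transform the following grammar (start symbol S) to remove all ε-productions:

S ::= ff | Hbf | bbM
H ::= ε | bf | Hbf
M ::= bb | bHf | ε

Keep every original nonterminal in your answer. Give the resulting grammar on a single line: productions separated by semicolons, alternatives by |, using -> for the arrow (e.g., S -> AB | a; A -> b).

S -> bb | bf | ff | Hbf | bbM; H -> bf | Hbf; M -> bb | bf | bHf

Nullable set: {H, M}.
S -> Hbf: H nullable, giving Hbf | bf.
S -> bbM: M nullable, giving bb | bbM.
Drop H -> ε.
H -> Hbf: H nullable, giving Hbf | bf.
Drop M -> ε.
M -> bHf: H nullable, giving bHf | bf.
Unchanged (no nullable symbols): S -> ff; H -> bf; M -> bb.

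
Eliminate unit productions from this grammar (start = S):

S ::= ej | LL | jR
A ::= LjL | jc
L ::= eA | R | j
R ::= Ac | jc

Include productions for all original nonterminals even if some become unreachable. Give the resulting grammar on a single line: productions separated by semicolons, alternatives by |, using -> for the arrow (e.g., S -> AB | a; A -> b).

S -> LL | ej | jR; A -> jc | LjL; L -> j | Ac | eA | jc; R -> Ac | jc

Unit productions: L->R.
Unit pairs (A ⇒* B via units): (L,R).
S: inherits non-unit rules of {S} → LL | ej | jR.
A: inherits non-unit rules of {A} → LjL | jc.
L: inherits non-unit rules of {L, R} → Ac | eA | j | jc.
R: inherits non-unit rules of {R} → Ac | jc.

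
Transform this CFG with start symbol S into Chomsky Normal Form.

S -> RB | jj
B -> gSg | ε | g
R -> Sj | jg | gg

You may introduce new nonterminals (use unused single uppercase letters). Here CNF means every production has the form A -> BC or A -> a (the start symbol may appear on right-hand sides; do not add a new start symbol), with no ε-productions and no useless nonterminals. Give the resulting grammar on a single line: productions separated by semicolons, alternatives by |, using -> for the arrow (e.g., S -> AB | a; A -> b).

S -> AA | CA | CC | RB | SC; A -> g; B -> g | AD; C -> j; D -> SA; R -> AA | CA | SC

Nullable: {B}; after ε-elimination: S -> R | RB | jj; B -> g | gSg; R -> Sj | gg | jg.
After unit-elimination: S -> RB | Sj | gg | jg | jj; B -> g | gSg; R -> Sj | gg | jg.
TERM: introduce A -> g, C -> j and substitute in every rule of length ≥2.
BIN: B -> ASA becomes B -> AD, D -> SA.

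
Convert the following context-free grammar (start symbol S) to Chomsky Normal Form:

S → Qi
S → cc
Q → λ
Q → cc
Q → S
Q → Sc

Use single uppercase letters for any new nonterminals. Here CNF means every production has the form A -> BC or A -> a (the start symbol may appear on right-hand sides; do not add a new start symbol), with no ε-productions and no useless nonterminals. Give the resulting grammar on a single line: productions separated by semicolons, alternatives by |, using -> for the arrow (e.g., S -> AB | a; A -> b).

Nullable: {Q}; after ε-elimination: S -> i | Qi | cc; Q -> S | Sc | cc.
After unit-elimination: S -> i | Qi | cc; Q -> i | Qi | Sc | cc.
TERM: introduce B -> c, A -> i and substitute in every rule of length ≥2.

S -> i | BB | QA; A -> i; B -> c; Q -> i | BB | QA | SB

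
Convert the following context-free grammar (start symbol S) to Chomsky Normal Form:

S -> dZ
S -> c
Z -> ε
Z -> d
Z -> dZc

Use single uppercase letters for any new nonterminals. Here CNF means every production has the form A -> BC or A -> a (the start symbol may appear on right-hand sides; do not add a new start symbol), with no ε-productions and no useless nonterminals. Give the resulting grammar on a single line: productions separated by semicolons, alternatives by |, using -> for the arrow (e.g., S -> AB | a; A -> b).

S -> c | d | AZ; A -> d; B -> c; C -> ZB; Z -> d | AB | AC

Nullable: {Z}; after ε-elimination: S -> c | d | dZ; Z -> d | dc | dZc.
No unit productions to eliminate.
TERM: introduce B -> c, A -> d and substitute in every rule of length ≥2.
BIN: Z -> AZB becomes Z -> AC, C -> ZB.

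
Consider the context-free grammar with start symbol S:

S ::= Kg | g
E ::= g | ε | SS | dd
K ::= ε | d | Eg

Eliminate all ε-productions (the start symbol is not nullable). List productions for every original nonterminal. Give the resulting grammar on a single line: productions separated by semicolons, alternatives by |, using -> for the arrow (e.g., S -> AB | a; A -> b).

S -> g | Kg; E -> g | SS | dd; K -> d | g | Eg

Nullable set: {E, K}.
S -> Kg: K nullable, giving Kg | g.
Drop E -> ε.
Drop K -> ε.
K -> Eg: E nullable, giving Eg | g.
Unchanged (no nullable symbols): S -> g; E -> SS; E -> dd; E -> g; K -> d.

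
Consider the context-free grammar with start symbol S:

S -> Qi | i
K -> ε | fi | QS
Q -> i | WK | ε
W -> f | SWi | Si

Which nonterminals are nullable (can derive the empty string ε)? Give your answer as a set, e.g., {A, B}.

{K, Q}

Directly nullable (have an ε-rule): {K, Q}.
Not nullable: S, W — each has a terminal in every rule's right-hand side or depends on a non-nullable symbol.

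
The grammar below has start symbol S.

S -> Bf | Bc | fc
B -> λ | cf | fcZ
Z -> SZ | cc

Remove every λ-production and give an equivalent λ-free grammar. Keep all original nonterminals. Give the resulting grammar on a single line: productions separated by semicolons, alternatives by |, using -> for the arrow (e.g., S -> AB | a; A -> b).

Nullable set: {B}.
S -> Bc: B nullable, giving Bc | c.
S -> Bf: B nullable, giving Bf | f.
Drop B -> λ.
Unchanged (no nullable symbols): S -> fc; B -> cf; B -> fcZ; Z -> SZ; Z -> cc.

S -> c | f | Bc | Bf | fc; B -> cf | fcZ; Z -> SZ | cc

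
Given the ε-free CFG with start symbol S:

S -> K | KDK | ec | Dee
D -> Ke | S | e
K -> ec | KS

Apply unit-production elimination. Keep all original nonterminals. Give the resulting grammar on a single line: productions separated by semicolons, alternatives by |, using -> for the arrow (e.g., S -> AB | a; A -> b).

Unit productions: D->S, S->K.
Unit pairs (A ⇒* B via units): (D,K), (D,S), (S,K).
S: inherits non-unit rules of {K, S} → Dee | KDK | KS | ec.
D: inherits non-unit rules of {D, K, S} → Dee | KDK | KS | Ke | e | ec.
K: inherits non-unit rules of {K} → KS | ec.

S -> KS | ec | Dee | KDK; D -> e | KS | Ke | ec | Dee | KDK; K -> KS | ec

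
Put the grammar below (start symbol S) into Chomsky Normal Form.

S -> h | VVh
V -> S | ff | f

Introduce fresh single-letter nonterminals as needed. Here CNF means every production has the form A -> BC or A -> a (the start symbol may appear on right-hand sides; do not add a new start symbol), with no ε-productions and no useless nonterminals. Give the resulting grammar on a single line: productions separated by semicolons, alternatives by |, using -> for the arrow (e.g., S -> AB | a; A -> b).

No ε-productions.
After unit-elimination: S -> h | VVh; V -> f | h | ff | VVh.
TERM: introduce B -> f, A -> h and substitute in every rule of length ≥2.
BIN: S -> VVA becomes S -> VC, C -> VA; V -> VVA becomes V -> VD, D -> VA.

S -> h | VC; A -> h; B -> f; C -> VA; D -> VA; V -> f | h | BB | VD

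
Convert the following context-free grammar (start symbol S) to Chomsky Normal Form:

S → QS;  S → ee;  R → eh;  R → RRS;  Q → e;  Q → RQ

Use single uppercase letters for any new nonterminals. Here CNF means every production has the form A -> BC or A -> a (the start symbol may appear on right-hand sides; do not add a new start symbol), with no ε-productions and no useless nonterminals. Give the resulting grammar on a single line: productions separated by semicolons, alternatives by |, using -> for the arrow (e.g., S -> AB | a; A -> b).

S -> AA | QS; A -> e; B -> h; C -> RS; Q -> e | RQ; R -> AB | RC

No ε-productions.
No unit productions to eliminate.
TERM: introduce A -> e, B -> h and substitute in every rule of length ≥2.
BIN: R -> RRS becomes R -> RC, C -> RS.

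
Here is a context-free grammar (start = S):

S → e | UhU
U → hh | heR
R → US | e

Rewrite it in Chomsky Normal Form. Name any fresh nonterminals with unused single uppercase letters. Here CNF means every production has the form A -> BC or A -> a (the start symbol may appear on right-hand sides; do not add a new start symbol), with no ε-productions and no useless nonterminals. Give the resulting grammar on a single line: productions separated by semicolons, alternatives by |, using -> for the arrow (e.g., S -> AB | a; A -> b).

S -> e | UC; A -> h; B -> e; C -> AU; D -> BR; R -> e | US; U -> AA | AD

No ε-productions.
No unit productions to eliminate.
TERM: introduce B -> e, A -> h and substitute in every rule of length ≥2.
BIN: S -> UAU becomes S -> UC, C -> AU; U -> ABR becomes U -> AD, D -> BR.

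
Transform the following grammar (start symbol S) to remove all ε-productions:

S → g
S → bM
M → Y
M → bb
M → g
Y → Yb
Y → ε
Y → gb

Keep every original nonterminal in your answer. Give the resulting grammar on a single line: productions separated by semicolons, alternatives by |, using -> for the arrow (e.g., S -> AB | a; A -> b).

Nullable set: {M, Y}.
S -> bM: M nullable, giving b | bM.
M -> Y: Y nullable, giving Y.
Drop Y -> ε.
Y -> Yb: Y nullable, giving Yb | b.
Unchanged (no nullable symbols): S -> g; M -> bb; M -> g; Y -> gb.

S -> b | g | bM; M -> Y | g | bb; Y -> b | Yb | gb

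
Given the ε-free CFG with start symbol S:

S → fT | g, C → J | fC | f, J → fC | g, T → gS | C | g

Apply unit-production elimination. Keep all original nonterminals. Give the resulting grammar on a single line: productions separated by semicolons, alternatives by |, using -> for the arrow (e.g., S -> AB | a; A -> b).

S -> g | fT; C -> f | g | fC; J -> g | fC; T -> f | g | fC | gS

Unit productions: C->J, T->C.
Unit pairs (A ⇒* B via units): (C,J), (T,C), (T,J).
S: inherits non-unit rules of {S} → fT | g.
C: inherits non-unit rules of {C, J} → f | fC | g.
J: inherits non-unit rules of {J} → fC | g.
T: inherits non-unit rules of {C, J, T} → f | fC | g | gS.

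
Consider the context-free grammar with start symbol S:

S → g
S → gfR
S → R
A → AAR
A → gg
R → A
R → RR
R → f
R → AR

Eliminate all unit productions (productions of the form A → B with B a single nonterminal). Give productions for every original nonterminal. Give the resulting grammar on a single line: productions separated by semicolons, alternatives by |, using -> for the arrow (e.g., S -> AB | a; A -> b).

Unit productions: R->A, S->R.
Unit pairs (A ⇒* B via units): (R,A), (S,A), (S,R).
S: inherits non-unit rules of {A, R, S} → AAR | AR | RR | f | g | gfR | gg.
A: inherits non-unit rules of {A} → AAR | gg.
R: inherits non-unit rules of {A, R} → AAR | AR | RR | f | gg.

S -> f | g | AR | RR | gg | AAR | gfR; A -> gg | AAR; R -> f | AR | RR | gg | AAR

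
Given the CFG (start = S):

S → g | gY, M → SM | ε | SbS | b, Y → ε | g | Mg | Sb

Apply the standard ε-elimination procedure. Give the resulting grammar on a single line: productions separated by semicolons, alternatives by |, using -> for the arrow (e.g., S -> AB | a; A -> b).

Nullable set: {M, Y}.
S -> gY: Y nullable, giving g | gY.
Drop M -> ε.
M -> SM: M nullable, giving S | SM.
Drop Y -> ε.
Y -> Mg: M nullable, giving Mg | g.
Unchanged (no nullable symbols): S -> g; M -> SbS; M -> b; Y -> Sb; Y -> g.

S -> g | gY; M -> S | b | SM | SbS; Y -> g | Mg | Sb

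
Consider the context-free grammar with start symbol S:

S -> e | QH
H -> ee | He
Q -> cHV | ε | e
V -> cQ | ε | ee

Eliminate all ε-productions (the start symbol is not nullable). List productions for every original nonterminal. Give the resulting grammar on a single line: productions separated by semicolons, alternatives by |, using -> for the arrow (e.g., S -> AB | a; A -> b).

Nullable set: {Q, V}.
S -> QH: Q nullable, giving H | QH.
Drop Q -> ε.
Q -> cHV: V nullable, giving cH | cHV.
Drop V -> ε.
V -> cQ: Q nullable, giving c | cQ.
Unchanged (no nullable symbols): S -> e; H -> He; H -> ee; Q -> e; V -> ee.

S -> H | e | QH; H -> He | ee; Q -> e | cH | cHV; V -> c | cQ | ee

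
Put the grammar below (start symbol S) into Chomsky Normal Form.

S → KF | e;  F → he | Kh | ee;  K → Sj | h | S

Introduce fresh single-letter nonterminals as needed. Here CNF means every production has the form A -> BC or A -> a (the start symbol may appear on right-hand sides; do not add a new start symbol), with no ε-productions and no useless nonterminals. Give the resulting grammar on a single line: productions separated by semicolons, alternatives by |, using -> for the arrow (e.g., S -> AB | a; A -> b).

No ε-productions.
After unit-elimination: S -> e | KF; F -> Kh | ee | he; K -> e | h | KF | Sj.
TERM: introduce B -> e, A -> h, C -> j and substitute in every rule of length ≥2.

S -> e | KF; A -> h; B -> e; C -> j; F -> AB | BB | KA; K -> e | h | KF | SC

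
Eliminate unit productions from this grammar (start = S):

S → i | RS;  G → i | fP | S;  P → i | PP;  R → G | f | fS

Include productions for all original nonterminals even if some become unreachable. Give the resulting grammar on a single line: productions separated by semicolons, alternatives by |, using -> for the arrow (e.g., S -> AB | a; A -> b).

Unit productions: G->S, R->G.
Unit pairs (A ⇒* B via units): (G,S), (R,G), (R,S).
S: inherits non-unit rules of {S} → RS | i.
G: inherits non-unit rules of {G, S} → RS | fP | i.
P: inherits non-unit rules of {P} → PP | i.
R: inherits non-unit rules of {G, R, S} → RS | f | fP | fS | i.

S -> i | RS; G -> i | RS | fP; P -> i | PP; R -> f | i | RS | fP | fS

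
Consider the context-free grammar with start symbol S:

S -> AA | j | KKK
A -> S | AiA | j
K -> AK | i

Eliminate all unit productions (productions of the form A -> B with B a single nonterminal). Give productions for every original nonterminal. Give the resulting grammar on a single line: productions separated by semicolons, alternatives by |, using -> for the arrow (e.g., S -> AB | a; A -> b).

Unit productions: A->S.
Unit pairs (A ⇒* B via units): (A,S).
S: inherits non-unit rules of {S} → AA | KKK | j.
A: inherits non-unit rules of {A, S} → AA | AiA | KKK | j.
K: inherits non-unit rules of {K} → AK | i.

S -> j | AA | KKK; A -> j | AA | AiA | KKK; K -> i | AK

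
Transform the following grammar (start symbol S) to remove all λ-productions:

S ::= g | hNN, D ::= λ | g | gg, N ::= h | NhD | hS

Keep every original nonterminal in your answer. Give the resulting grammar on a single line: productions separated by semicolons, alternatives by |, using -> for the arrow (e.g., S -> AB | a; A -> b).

Nullable set: {D}.
Drop D -> λ.
N -> NhD: D nullable, giving Nh | NhD.
Unchanged (no nullable symbols): S -> g; S -> hNN; D -> g; D -> gg; N -> h; N -> hS.

S -> g | hNN; D -> g | gg; N -> h | Nh | hS | NhD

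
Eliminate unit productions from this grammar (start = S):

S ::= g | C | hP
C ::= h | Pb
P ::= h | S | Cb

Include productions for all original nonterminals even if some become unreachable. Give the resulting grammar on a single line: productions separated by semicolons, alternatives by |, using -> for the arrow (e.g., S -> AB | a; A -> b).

S -> g | h | Pb | hP; C -> h | Pb; P -> g | h | Cb | Pb | hP

Unit productions: P->S, S->C.
Unit pairs (A ⇒* B via units): (P,C), (P,S), (S,C).
S: inherits non-unit rules of {C, S} → Pb | g | h | hP.
C: inherits non-unit rules of {C} → Pb | h.
P: inherits non-unit rules of {C, P, S} → Cb | Pb | g | h | hP.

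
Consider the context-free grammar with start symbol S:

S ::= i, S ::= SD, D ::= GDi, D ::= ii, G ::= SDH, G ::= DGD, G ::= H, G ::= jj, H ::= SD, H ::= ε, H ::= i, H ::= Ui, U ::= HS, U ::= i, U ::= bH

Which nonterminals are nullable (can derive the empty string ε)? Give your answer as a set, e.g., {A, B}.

Directly nullable (have an ε-rule): {H}.
G is nullable via G -> H (every symbol on the right is already known nullable).
Not nullable: D, S, U — each has a terminal in every rule's right-hand side or depends on a non-nullable symbol.

{G, H}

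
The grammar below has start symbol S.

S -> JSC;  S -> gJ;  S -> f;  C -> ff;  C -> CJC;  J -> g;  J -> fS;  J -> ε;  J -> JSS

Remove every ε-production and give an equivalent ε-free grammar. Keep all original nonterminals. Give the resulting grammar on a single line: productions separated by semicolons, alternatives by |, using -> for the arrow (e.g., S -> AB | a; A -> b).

S -> f | g | SC | gJ | JSC; C -> CC | ff | CJC; J -> g | SS | fS | JSS

Nullable set: {J}.
S -> JSC: J nullable, giving JSC | SC.
S -> gJ: J nullable, giving g | gJ.
C -> CJC: J nullable, giving CC | CJC.
Drop J -> ε.
J -> JSS: J nullable, giving JSS | SS.
Unchanged (no nullable symbols): S -> f; C -> ff; J -> fS; J -> g.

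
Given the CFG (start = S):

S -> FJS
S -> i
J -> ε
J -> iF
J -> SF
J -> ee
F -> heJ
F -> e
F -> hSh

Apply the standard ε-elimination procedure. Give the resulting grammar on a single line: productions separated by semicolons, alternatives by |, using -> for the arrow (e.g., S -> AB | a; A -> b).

S -> i | FS | FJS; F -> e | he | hSh | heJ; J -> SF | ee | iF

Nullable set: {J}.
S -> FJS: J nullable, giving FJS | FS.
F -> heJ: J nullable, giving he | heJ.
Drop J -> ε.
Unchanged (no nullable symbols): S -> i; F -> e; F -> hSh; J -> SF; J -> ee; J -> iF.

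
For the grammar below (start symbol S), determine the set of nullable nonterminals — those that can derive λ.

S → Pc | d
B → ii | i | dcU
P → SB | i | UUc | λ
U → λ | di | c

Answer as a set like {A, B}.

{P, U}

Directly nullable (have an ε-rule): {P, U}.
Not nullable: B, S — each has a terminal in every rule's right-hand side or depends on a non-nullable symbol.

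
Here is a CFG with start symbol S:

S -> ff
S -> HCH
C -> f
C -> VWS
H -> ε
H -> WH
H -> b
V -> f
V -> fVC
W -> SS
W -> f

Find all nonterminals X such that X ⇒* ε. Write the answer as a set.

Directly nullable (have an ε-rule): {H}.
Not nullable: C, S, V, W — each has a terminal in every rule's right-hand side or depends on a non-nullable symbol.

{H}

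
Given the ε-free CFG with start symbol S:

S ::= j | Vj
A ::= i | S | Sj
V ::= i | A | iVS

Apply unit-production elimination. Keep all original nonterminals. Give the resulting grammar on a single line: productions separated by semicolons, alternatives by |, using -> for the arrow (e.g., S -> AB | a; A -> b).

S -> j | Vj; A -> i | j | Sj | Vj; V -> i | j | Sj | Vj | iVS

Unit productions: A->S, V->A.
Unit pairs (A ⇒* B via units): (A,S), (V,A), (V,S).
S: inherits non-unit rules of {S} → Vj | j.
A: inherits non-unit rules of {A, S} → Sj | Vj | i | j.
V: inherits non-unit rules of {A, S, V} → Sj | Vj | i | iVS | j.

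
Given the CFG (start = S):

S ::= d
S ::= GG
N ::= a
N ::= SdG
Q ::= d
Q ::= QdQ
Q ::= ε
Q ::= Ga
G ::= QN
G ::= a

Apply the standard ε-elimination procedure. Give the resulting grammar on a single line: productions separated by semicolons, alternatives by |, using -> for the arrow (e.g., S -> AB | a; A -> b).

Nullable set: {Q}.
G -> QN: Q nullable, giving N | QN.
Drop Q -> ε.
Q -> QdQ: Q, Q nullable, giving Qd | QdQ | d | dQ.
Unchanged (no nullable symbols): S -> GG; S -> d; G -> a; N -> SdG; N -> a; Q -> Ga; Q -> d.

S -> d | GG; G -> N | a | QN; N -> a | SdG; Q -> d | Ga | Qd | dQ | QdQ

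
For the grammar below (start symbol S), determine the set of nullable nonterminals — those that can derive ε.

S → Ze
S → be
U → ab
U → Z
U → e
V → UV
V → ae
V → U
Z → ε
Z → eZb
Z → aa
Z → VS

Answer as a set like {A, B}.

Directly nullable (have an ε-rule): {Z}.
U is nullable via U -> Z (every symbol on the right is already known nullable).
V is nullable via V -> U (every symbol on the right is already known nullable).
Not nullable: S — each has a terminal in every rule's right-hand side or depends on a non-nullable symbol.

{U, V, Z}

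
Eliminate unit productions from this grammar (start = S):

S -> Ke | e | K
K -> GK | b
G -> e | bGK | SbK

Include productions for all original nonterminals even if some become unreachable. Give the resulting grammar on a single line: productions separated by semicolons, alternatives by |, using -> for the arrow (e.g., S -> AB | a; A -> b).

S -> b | e | GK | Ke; G -> e | SbK | bGK; K -> b | GK

Unit productions: S->K.
Unit pairs (A ⇒* B via units): (S,K).
S: inherits non-unit rules of {K, S} → GK | Ke | b | e.
G: inherits non-unit rules of {G} → SbK | bGK | e.
K: inherits non-unit rules of {K} → GK | b.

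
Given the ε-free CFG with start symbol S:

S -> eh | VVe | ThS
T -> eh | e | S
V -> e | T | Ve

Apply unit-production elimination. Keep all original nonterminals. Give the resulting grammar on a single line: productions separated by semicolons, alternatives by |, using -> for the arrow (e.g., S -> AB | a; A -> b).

S -> eh | ThS | VVe; T -> e | eh | ThS | VVe; V -> e | Ve | eh | ThS | VVe

Unit productions: T->S, V->T.
Unit pairs (A ⇒* B via units): (T,S), (V,S), (V,T).
S: inherits non-unit rules of {S} → ThS | VVe | eh.
T: inherits non-unit rules of {S, T} → ThS | VVe | e | eh.
V: inherits non-unit rules of {S, T, V} → ThS | VVe | Ve | e | eh.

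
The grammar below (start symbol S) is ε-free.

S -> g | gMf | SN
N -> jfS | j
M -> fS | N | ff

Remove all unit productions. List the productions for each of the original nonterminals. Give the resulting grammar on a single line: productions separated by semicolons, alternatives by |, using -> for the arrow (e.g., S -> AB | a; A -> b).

Unit productions: M->N.
Unit pairs (A ⇒* B via units): (M,N).
S: inherits non-unit rules of {S} → SN | g | gMf.
M: inherits non-unit rules of {M, N} → fS | ff | j | jfS.
N: inherits non-unit rules of {N} → j | jfS.

S -> g | SN | gMf; M -> j | fS | ff | jfS; N -> j | jfS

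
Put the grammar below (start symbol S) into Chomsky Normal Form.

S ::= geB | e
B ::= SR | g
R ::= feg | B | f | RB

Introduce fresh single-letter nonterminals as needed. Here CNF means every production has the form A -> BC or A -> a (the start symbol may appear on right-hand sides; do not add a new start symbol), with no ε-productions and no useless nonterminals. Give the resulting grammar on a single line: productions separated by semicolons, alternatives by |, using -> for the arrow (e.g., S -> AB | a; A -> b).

S -> e | DF; A -> f; B -> g | SR; C -> e; D -> g; E -> CD; F -> CB; R -> f | g | AE | RB | SR

No ε-productions.
After unit-elimination: S -> e | geB; B -> g | SR; R -> f | g | RB | SR | feg.
TERM: introduce C -> e, A -> f, D -> g and substitute in every rule of length ≥2.
BIN: R -> ACD becomes R -> AE, E -> CD; S -> DCB becomes S -> DF, F -> CB.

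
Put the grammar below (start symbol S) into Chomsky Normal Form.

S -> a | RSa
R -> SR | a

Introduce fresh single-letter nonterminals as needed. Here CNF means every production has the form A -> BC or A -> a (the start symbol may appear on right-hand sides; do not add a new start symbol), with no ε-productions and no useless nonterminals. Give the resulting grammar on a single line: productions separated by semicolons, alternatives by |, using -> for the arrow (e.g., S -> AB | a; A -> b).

No ε-productions.
No unit productions to eliminate.
TERM: introduce A -> a and substitute in every rule of length ≥2.
BIN: S -> RSA becomes S -> RB, B -> SA.

S -> a | RB; A -> a; B -> SA; R -> a | SR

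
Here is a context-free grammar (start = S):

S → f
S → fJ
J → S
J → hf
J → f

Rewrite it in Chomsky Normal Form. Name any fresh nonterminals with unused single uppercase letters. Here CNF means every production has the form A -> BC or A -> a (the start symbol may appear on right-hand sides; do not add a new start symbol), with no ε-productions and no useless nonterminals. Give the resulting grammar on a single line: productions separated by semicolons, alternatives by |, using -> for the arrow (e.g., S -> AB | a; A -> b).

No ε-productions.
After unit-elimination: S -> f | fJ; J -> f | fJ | hf.
TERM: introduce A -> f, B -> h and substitute in every rule of length ≥2.

S -> f | AJ; A -> f; B -> h; J -> f | AJ | BA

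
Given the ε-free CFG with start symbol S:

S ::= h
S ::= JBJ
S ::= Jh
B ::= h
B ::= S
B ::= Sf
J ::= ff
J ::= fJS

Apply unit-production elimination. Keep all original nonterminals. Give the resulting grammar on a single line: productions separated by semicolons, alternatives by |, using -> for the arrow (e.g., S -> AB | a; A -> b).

S -> h | Jh | JBJ; B -> h | Jh | Sf | JBJ; J -> ff | fJS

Unit productions: B->S.
Unit pairs (A ⇒* B via units): (B,S).
S: inherits non-unit rules of {S} → JBJ | Jh | h.
B: inherits non-unit rules of {B, S} → JBJ | Jh | Sf | h.
J: inherits non-unit rules of {J} → fJS | ff.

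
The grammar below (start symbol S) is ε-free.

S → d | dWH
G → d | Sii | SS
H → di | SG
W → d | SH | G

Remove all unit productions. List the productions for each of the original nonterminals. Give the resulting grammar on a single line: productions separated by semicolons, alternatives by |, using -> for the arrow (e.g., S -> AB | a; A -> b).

Unit productions: W->G.
Unit pairs (A ⇒* B via units): (W,G).
S: inherits non-unit rules of {S} → d | dWH.
G: inherits non-unit rules of {G} → SS | Sii | d.
H: inherits non-unit rules of {H} → SG | di.
W: inherits non-unit rules of {G, W} → SH | SS | Sii | d.

S -> d | dWH; G -> d | SS | Sii; H -> SG | di; W -> d | SH | SS | Sii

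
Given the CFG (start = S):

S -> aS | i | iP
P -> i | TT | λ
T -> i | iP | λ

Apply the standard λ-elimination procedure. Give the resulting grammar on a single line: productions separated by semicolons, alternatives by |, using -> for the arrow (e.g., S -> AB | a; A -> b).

Nullable set: {P, T}.
S -> iP: P nullable, giving i | iP.
Drop P -> λ.
P -> TT: T, T nullable, giving T | TT.
Drop T -> λ.
T -> iP: P nullable, giving i | iP.
Unchanged (no nullable symbols): S -> aS; S -> i; P -> i; T -> i.

S -> i | aS | iP; P -> T | i | TT; T -> i | iP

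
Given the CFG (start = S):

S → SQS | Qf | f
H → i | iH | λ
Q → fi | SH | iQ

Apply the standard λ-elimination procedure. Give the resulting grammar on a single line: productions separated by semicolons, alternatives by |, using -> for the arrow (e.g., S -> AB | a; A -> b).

S -> f | Qf | SQS; H -> i | iH; Q -> S | SH | fi | iQ

Nullable set: {H}.
Drop H -> λ.
H -> iH: H nullable, giving i | iH.
Q -> SH: H nullable, giving S | SH.
Unchanged (no nullable symbols): S -> Qf; S -> SQS; S -> f; H -> i; Q -> fi; Q -> iQ.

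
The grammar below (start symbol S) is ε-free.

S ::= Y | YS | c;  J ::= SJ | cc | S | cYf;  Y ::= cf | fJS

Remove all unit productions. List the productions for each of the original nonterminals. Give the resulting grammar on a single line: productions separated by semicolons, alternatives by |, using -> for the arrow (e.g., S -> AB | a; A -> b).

S -> c | YS | cf | fJS; J -> c | SJ | YS | cc | cf | cYf | fJS; Y -> cf | fJS

Unit productions: J->S, S->Y.
Unit pairs (A ⇒* B via units): (J,S), (J,Y), (S,Y).
S: inherits non-unit rules of {S, Y} → YS | c | cf | fJS.
J: inherits non-unit rules of {J, S, Y} → SJ | YS | c | cYf | cc | cf | fJS.
Y: inherits non-unit rules of {Y} → cf | fJS.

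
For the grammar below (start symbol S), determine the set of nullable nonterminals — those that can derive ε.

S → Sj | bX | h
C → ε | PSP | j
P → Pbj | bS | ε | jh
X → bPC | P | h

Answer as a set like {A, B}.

Directly nullable (have an ε-rule): {C, P}.
X is nullable via X -> P (every symbol on the right is already known nullable).
Not nullable: S — each has a terminal in every rule's right-hand side or depends on a non-nullable symbol.

{C, P, X}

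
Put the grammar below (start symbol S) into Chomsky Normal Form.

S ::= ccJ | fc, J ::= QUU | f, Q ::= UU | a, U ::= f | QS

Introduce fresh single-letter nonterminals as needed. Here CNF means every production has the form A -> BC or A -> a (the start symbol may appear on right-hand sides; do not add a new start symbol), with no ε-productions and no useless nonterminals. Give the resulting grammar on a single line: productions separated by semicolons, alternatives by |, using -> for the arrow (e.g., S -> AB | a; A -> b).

S -> AD | BA; A -> c; B -> f; C -> UU; D -> AJ; J -> f | QC; Q -> a | UU; U -> f | QS

No ε-productions.
No unit productions to eliminate.
TERM: introduce A -> c, B -> f and substitute in every rule of length ≥2.
BIN: J -> QUU becomes J -> QC, C -> UU; S -> AAJ becomes S -> AD, D -> AJ.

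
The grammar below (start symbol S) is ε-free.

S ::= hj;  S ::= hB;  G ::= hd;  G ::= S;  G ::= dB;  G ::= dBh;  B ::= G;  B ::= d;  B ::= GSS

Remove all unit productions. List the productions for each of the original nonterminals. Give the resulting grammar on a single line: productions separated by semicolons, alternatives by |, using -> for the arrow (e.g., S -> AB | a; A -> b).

Unit productions: B->G, G->S.
Unit pairs (A ⇒* B via units): (B,G), (B,S), (G,S).
S: inherits non-unit rules of {S} → hB | hj.
B: inherits non-unit rules of {B, G, S} → GSS | d | dB | dBh | hB | hd | hj.
G: inherits non-unit rules of {G, S} → dB | dBh | hB | hd | hj.

S -> hB | hj; B -> d | dB | hB | hd | hj | GSS | dBh; G -> dB | hB | hd | hj | dBh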